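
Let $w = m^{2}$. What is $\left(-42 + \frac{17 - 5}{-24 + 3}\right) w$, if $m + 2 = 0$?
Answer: $- \frac{1192}{7} \approx -170.29$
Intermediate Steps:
$m = -2$ ($m = -2 + 0 = -2$)
$w = 4$ ($w = \left(-2\right)^{2} = 4$)
$\left(-42 + \frac{17 - 5}{-24 + 3}\right) w = \left(-42 + \frac{17 - 5}{-24 + 3}\right) 4 = \left(-42 + \frac{12}{-21}\right) 4 = \left(-42 + 12 \left(- \frac{1}{21}\right)\right) 4 = \left(-42 - \frac{4}{7}\right) 4 = \left(- \frac{298}{7}\right) 4 = - \frac{1192}{7}$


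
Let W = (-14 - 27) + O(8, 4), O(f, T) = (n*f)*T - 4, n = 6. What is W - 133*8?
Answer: -917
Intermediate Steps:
O(f, T) = -4 + 6*T*f (O(f, T) = (6*f)*T - 4 = 6*T*f - 4 = -4 + 6*T*f)
W = 147 (W = (-14 - 27) + (-4 + 6*4*8) = -41 + (-4 + 192) = -41 + 188 = 147)
W - 133*8 = 147 - 133*8 = 147 - 1064 = -917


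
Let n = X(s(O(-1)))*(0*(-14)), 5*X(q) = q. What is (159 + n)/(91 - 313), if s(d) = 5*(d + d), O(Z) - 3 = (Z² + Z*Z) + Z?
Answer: -53/74 ≈ -0.71622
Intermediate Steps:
O(Z) = 3 + Z + 2*Z² (O(Z) = 3 + ((Z² + Z*Z) + Z) = 3 + ((Z² + Z²) + Z) = 3 + (2*Z² + Z) = 3 + (Z + 2*Z²) = 3 + Z + 2*Z²)
s(d) = 10*d (s(d) = 5*(2*d) = 10*d)
X(q) = q/5
n = 0 (n = ((10*(3 - 1 + 2*(-1)²))/5)*(0*(-14)) = ((10*(3 - 1 + 2*1))/5)*0 = ((10*(3 - 1 + 2))/5)*0 = ((10*4)/5)*0 = ((⅕)*40)*0 = 8*0 = 0)
(159 + n)/(91 - 313) = (159 + 0)/(91 - 313) = 159/(-222) = 159*(-1/222) = -53/74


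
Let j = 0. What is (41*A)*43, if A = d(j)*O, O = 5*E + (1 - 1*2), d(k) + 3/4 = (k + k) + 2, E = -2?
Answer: -96965/4 ≈ -24241.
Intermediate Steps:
d(k) = 5/4 + 2*k (d(k) = -¾ + ((k + k) + 2) = -¾ + (2*k + 2) = -¾ + (2 + 2*k) = 5/4 + 2*k)
O = -11 (O = 5*(-2) + (1 - 1*2) = -10 + (1 - 2) = -10 - 1 = -11)
A = -55/4 (A = (5/4 + 2*0)*(-11) = (5/4 + 0)*(-11) = (5/4)*(-11) = -55/4 ≈ -13.750)
(41*A)*43 = (41*(-55/4))*43 = -2255/4*43 = -96965/4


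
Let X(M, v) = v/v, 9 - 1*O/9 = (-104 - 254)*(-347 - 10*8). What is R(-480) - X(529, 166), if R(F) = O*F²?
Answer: -316964275201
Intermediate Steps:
O = -1375713 (O = 81 - 9*(-104 - 254)*(-347 - 10*8) = 81 - (-3222)*(-347 - 80) = 81 - (-3222)*(-427) = 81 - 9*152866 = 81 - 1375794 = -1375713)
X(M, v) = 1
R(F) = -1375713*F²
R(-480) - X(529, 166) = -1375713*(-480)² - 1*1 = -1375713*230400 - 1 = -316964275200 - 1 = -316964275201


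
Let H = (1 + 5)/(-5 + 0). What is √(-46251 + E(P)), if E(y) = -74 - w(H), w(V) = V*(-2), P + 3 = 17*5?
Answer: I*√1158185/5 ≈ 215.24*I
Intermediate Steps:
H = -6/5 (H = 6/(-5) = 6*(-⅕) = -6/5 ≈ -1.2000)
P = 82 (P = -3 + 17*5 = -3 + 85 = 82)
w(V) = -2*V
E(y) = -382/5 (E(y) = -74 - (-2)*(-6)/5 = -74 - 1*12/5 = -74 - 12/5 = -382/5)
√(-46251 + E(P)) = √(-46251 - 382/5) = √(-231637/5) = I*√1158185/5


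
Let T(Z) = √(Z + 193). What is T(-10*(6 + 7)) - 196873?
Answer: -196873 + 3*√7 ≈ -1.9687e+5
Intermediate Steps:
T(Z) = √(193 + Z)
T(-10*(6 + 7)) - 196873 = √(193 - 10*(6 + 7)) - 196873 = √(193 - 10*13) - 196873 = √(193 - 130) - 196873 = √63 - 196873 = 3*√7 - 196873 = -196873 + 3*√7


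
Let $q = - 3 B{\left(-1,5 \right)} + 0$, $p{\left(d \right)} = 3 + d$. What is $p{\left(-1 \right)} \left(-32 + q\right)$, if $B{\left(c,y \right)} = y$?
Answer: $-94$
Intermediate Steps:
$q = -15$ ($q = \left(-3\right) 5 + 0 = -15 + 0 = -15$)
$p{\left(-1 \right)} \left(-32 + q\right) = \left(3 - 1\right) \left(-32 - 15\right) = 2 \left(-47\right) = -94$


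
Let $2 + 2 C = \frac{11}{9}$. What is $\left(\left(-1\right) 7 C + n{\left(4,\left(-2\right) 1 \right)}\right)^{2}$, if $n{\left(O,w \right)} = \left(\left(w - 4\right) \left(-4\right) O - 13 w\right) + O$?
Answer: $\frac{5368489}{324} \approx 16569.0$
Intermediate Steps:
$C = - \frac{7}{18}$ ($C = -1 + \frac{11 \cdot \frac{1}{9}}{2} = -1 + \frac{1}{2} \cdot \frac{11}{9} = -1 + \frac{11}{18} = - \frac{7}{18} \approx -0.38889$)
$n{\left(O,w \right)} = O - 13 w + O \left(16 - 4 w\right)$ ($n{\left(O,w \right)} = \left(\left(-4 + w\right) \left(-4\right) O - 13 w\right) + O = \left(\left(16 - 4 w\right) O - 13 w\right) + O = \left(O \left(16 - 4 w\right) - 13 w\right) + O = \left(- 13 w + O \left(16 - 4 w\right)\right) + O = O - 13 w + O \left(16 - 4 w\right)$)
$\left(\left(-1\right) 7 C + n{\left(4,\left(-2\right) 1 \right)}\right)^{2} = \left(\left(-1\right) 7 \left(- \frac{7}{18}\right) - \left(-68 + 29 \left(-2\right) 1\right)\right)^{2} = \left(\left(-7\right) \left(- \frac{7}{18}\right) - \left(-94 - 32\right)\right)^{2} = \left(\frac{49}{18} + \left(26 + 68 + 32\right)\right)^{2} = \left(\frac{49}{18} + 126\right)^{2} = \left(\frac{2317}{18}\right)^{2} = \frac{5368489}{324}$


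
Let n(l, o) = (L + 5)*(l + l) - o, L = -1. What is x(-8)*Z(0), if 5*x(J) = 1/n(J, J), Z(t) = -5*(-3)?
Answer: -3/56 ≈ -0.053571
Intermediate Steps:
n(l, o) = -o + 8*l (n(l, o) = (-1 + 5)*(l + l) - o = 4*(2*l) - o = 8*l - o = -o + 8*l)
Z(t) = 15
x(J) = 1/(35*J) (x(J) = 1/(5*(-J + 8*J)) = 1/(5*((7*J))) = (1/(7*J))/5 = 1/(35*J))
x(-8)*Z(0) = ((1/35)/(-8))*15 = ((1/35)*(-1/8))*15 = -1/280*15 = -3/56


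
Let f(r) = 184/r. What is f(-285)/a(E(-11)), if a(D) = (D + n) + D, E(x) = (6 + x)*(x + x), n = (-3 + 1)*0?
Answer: -46/15675 ≈ -0.0029346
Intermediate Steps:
n = 0 (n = -2*0 = 0)
E(x) = 2*x*(6 + x) (E(x) = (6 + x)*(2*x) = 2*x*(6 + x))
a(D) = 2*D (a(D) = (D + 0) + D = D + D = 2*D)
f(-285)/a(E(-11)) = (184/(-285))/((2*(2*(-11)*(6 - 11)))) = (184*(-1/285))/((2*(2*(-11)*(-5)))) = -184/(285*(2*110)) = -184/285/220 = -184/285*1/220 = -46/15675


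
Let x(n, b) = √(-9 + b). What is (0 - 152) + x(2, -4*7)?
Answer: -152 + I*√37 ≈ -152.0 + 6.0828*I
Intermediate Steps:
(0 - 152) + x(2, -4*7) = (0 - 152) + √(-9 - 4*7) = -152 + √(-9 - 28) = -152 + √(-37) = -152 + I*√37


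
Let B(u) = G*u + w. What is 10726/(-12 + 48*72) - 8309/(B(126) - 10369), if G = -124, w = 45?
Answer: 76733611/22341228 ≈ 3.4346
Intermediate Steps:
B(u) = 45 - 124*u (B(u) = -124*u + 45 = 45 - 124*u)
10726/(-12 + 48*72) - 8309/(B(126) - 10369) = 10726/(-12 + 48*72) - 8309/((45 - 124*126) - 10369) = 10726/(-12 + 3456) - 8309/((45 - 15624) - 10369) = 10726/3444 - 8309/(-15579 - 10369) = 10726*(1/3444) - 8309/(-25948) = 5363/1722 - 8309*(-1/25948) = 5363/1722 + 8309/25948 = 76733611/22341228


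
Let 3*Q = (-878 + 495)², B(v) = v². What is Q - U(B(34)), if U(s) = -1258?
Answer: 150463/3 ≈ 50154.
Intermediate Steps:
Q = 146689/3 (Q = (-878 + 495)²/3 = (⅓)*(-383)² = (⅓)*146689 = 146689/3 ≈ 48896.)
Q - U(B(34)) = 146689/3 - 1*(-1258) = 146689/3 + 1258 = 150463/3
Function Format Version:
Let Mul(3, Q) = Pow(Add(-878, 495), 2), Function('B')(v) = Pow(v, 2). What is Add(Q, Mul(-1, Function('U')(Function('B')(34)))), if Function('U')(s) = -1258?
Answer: Rational(150463, 3) ≈ 50154.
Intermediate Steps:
Q = Rational(146689, 3) (Q = Mul(Rational(1, 3), Pow(Add(-878, 495), 2)) = Mul(Rational(1, 3), Pow(-383, 2)) = Mul(Rational(1, 3), 146689) = Rational(146689, 3) ≈ 48896.)
Add(Q, Mul(-1, Function('U')(Function('B')(34)))) = Add(Rational(146689, 3), Mul(-1, -1258)) = Add(Rational(146689, 3), 1258) = Rational(150463, 3)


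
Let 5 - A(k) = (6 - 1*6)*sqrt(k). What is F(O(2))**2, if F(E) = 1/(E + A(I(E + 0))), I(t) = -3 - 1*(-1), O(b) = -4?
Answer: 1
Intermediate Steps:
I(t) = -2 (I(t) = -3 + 1 = -2)
A(k) = 5 (A(k) = 5 - (6 - 1*6)*sqrt(k) = 5 - (6 - 6)*sqrt(k) = 5 - 0*sqrt(k) = 5 - 1*0 = 5 + 0 = 5)
F(E) = 1/(5 + E) (F(E) = 1/(E + 5) = 1/(5 + E))
F(O(2))**2 = (1/(5 - 4))**2 = (1/1)**2 = 1**2 = 1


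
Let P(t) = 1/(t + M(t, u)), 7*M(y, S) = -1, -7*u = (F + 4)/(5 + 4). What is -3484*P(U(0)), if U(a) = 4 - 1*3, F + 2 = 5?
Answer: -12194/3 ≈ -4064.7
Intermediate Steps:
F = 3 (F = -2 + 5 = 3)
u = -1/9 (u = -(3 + 4)/(7*(5 + 4)) = -1/9 ≈ -0.11111)
M(y, S) = -1/7 (M(y, S) = (1/7)*(-1) = -1/7)
U(a) = 1 (U(a) = 4 - 3 = 1)
P(t) = 1/(-1/7 + t) (P(t) = 1/(t - 1/7) = 1/(-1/7 + t))
-3484*P(U(0)) = -24388/(-1 + 7*1) = -24388/(-1 + 7) = -24388/6 = -3484*7/6 = -12194/3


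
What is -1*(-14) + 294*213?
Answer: 62636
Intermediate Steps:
-1*(-14) + 294*213 = 14 + 62622 = 62636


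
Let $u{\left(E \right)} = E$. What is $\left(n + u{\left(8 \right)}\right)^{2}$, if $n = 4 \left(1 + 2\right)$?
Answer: $400$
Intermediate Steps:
$n = 12$ ($n = 4 \cdot 3 = 12$)
$\left(n + u{\left(8 \right)}\right)^{2} = \left(12 + 8\right)^{2} = 20^{2} = 400$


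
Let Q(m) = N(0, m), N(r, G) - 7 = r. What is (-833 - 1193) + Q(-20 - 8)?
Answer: -2019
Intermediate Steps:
N(r, G) = 7 + r
Q(m) = 7 (Q(m) = 7 + 0 = 7)
(-833 - 1193) + Q(-20 - 8) = (-833 - 1193) + 7 = -2026 + 7 = -2019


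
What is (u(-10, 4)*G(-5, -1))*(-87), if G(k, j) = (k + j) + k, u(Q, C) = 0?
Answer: 0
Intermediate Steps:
G(k, j) = j + 2*k (G(k, j) = (j + k) + k = j + 2*k)
(u(-10, 4)*G(-5, -1))*(-87) = (0*(-1 + 2*(-5)))*(-87) = (0*(-1 - 10))*(-87) = (0*(-11))*(-87) = 0*(-87) = 0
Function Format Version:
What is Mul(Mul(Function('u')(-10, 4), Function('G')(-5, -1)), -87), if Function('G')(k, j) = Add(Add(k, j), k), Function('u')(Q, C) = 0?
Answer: 0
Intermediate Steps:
Function('G')(k, j) = Add(j, Mul(2, k)) (Function('G')(k, j) = Add(Add(j, k), k) = Add(j, Mul(2, k)))
Mul(Mul(Function('u')(-10, 4), Function('G')(-5, -1)), -87) = Mul(Mul(0, Add(-1, Mul(2, -5))), -87) = Mul(Mul(0, Add(-1, -10)), -87) = Mul(Mul(0, -11), -87) = Mul(0, -87) = 0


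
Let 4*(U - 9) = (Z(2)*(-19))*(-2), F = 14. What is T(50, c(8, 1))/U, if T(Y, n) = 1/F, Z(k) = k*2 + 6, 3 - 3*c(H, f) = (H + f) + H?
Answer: 1/1456 ≈ 0.00068681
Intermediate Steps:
c(H, f) = 1 - 2*H/3 - f/3 (c(H, f) = 1 - ((H + f) + H)/3 = 1 - (f + 2*H)/3 = 1 + (-2*H/3 - f/3) = 1 - 2*H/3 - f/3)
Z(k) = 6 + 2*k (Z(k) = 2*k + 6 = 6 + 2*k)
T(Y, n) = 1/14
U = 104 (U = 9 + (((6 + 2*2)*(-19))*(-2))/4 = 9 + (((6 + 4)*(-19))*(-2))/4 = 9 + ((10*(-19))*(-2))/4 = 9 + (-190*(-2))/4 = 9 + (1/4)*380 = 9 + 95 = 104)
T(50, c(8, 1))/U = (1/14)/104 = (1/14)*(1/104) = 1/1456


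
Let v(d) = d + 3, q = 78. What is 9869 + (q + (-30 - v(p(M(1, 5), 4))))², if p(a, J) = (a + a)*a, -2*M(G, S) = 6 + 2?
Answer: 10038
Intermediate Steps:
M(G, S) = -4 (M(G, S) = -(6 + 2)/2 = -½*8 = -4)
p(a, J) = 2*a² (p(a, J) = (2*a)*a = 2*a²)
v(d) = 3 + d
9869 + (q + (-30 - v(p(M(1, 5), 4))))² = 9869 + (78 + (-30 - (3 + 2*(-4)²)))² = 9869 + (78 + (-30 - (3 + 2*16)))² = 9869 + (78 + (-30 - (3 + 32)))² = 9869 + (78 + (-30 - 1*35))² = 9869 + (78 + (-30 - 35))² = 9869 + (78 - 65)² = 9869 + 13² = 9869 + 169 = 10038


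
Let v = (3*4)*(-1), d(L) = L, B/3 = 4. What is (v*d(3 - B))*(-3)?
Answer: -324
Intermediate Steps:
B = 12 (B = 3*4 = 12)
v = -12 (v = 12*(-1) = -12)
(v*d(3 - B))*(-3) = -12*(3 - 1*12)*(-3) = -12*(3 - 12)*(-3) = -12*(-9)*(-3) = 108*(-3) = -324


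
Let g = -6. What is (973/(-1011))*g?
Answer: 1946/337 ≈ 5.7745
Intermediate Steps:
(973/(-1011))*g = (973/(-1011))*(-6) = (973*(-1/1011))*(-6) = -973/1011*(-6) = 1946/337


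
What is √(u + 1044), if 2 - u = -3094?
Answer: 6*√115 ≈ 64.343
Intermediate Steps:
u = 3096 (u = 2 - 1*(-3094) = 2 + 3094 = 3096)
√(u + 1044) = √(3096 + 1044) = √4140 = 6*√115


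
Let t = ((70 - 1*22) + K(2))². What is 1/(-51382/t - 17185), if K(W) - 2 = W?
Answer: -1352/23259811 ≈ -5.8126e-5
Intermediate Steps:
K(W) = 2 + W
t = 2704 (t = ((70 - 1*22) + (2 + 2))² = ((70 - 22) + 4)² = (48 + 4)² = 52² = 2704)
1/(-51382/t - 17185) = 1/(-51382/2704 - 17185) = 1/(-51382*1/2704 - 17185) = 1/(-25691/1352 - 17185) = 1/(-23259811/1352) = -1352/23259811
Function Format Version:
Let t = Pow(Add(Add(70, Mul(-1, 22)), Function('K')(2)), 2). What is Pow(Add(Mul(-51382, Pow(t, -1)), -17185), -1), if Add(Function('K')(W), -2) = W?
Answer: Rational(-1352, 23259811) ≈ -5.8126e-5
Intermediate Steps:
Function('K')(W) = Add(2, W)
t = 2704 (t = Pow(Add(Add(70, Mul(-1, 22)), Add(2, 2)), 2) = Pow(Add(Add(70, -22), 4), 2) = Pow(Add(48, 4), 2) = Pow(52, 2) = 2704)
Pow(Add(Mul(-51382, Pow(t, -1)), -17185), -1) = Pow(Add(Mul(-51382, Pow(2704, -1)), -17185), -1) = Pow(Add(Mul(-51382, Rational(1, 2704)), -17185), -1) = Pow(Add(Rational(-25691, 1352), -17185), -1) = Pow(Rational(-23259811, 1352), -1) = Rational(-1352, 23259811)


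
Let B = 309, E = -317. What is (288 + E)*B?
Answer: -8961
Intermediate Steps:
(288 + E)*B = (288 - 317)*309 = -29*309 = -8961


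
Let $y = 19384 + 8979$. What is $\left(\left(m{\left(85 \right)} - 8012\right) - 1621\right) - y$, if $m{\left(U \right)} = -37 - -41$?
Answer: $-37992$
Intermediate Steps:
$m{\left(U \right)} = 4$ ($m{\left(U \right)} = -37 + 41 = 4$)
$y = 28363$
$\left(\left(m{\left(85 \right)} - 8012\right) - 1621\right) - y = \left(\left(4 - 8012\right) - 1621\right) - 28363 = \left(-8008 - 1621\right) - 28363 = -9629 - 28363 = -37992$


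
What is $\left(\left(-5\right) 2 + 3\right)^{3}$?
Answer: $-343$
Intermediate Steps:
$\left(\left(-5\right) 2 + 3\right)^{3} = \left(-10 + 3\right)^{3} = \left(-7\right)^{3} = -343$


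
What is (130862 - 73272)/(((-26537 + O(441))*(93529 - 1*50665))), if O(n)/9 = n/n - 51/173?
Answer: -4981535/98368657896 ≈ -5.0641e-5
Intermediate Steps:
O(n) = 1098/173 (O(n) = 9*(n/n - 51/173) = 9*(1 - 51*1/173) = 9*(1 - 51/173) = 9*(122/173) = 1098/173)
(130862 - 73272)/(((-26537 + O(441))*(93529 - 1*50665))) = (130862 - 73272)/(((-26537 + 1098/173)*(93529 - 1*50665))) = 57590/((-4589803*(93529 - 50665)/173)) = 57590/((-4589803/173*42864)) = 57590/(-196737315792/173) = 57590*(-173/196737315792) = -4981535/98368657896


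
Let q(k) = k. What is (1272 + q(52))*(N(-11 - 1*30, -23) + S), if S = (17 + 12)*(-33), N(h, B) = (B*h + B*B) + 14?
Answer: 700396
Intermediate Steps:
N(h, B) = 14 + B² + B*h (N(h, B) = (B*h + B²) + 14 = (B² + B*h) + 14 = 14 + B² + B*h)
S = -957 (S = 29*(-33) = -957)
(1272 + q(52))*(N(-11 - 1*30, -23) + S) = (1272 + 52)*((14 + (-23)² - 23*(-11 - 1*30)) - 957) = 1324*((14 + 529 - 23*(-11 - 30)) - 957) = 1324*((14 + 529 - 23*(-41)) - 957) = 1324*((14 + 529 + 943) - 957) = 1324*(1486 - 957) = 1324*529 = 700396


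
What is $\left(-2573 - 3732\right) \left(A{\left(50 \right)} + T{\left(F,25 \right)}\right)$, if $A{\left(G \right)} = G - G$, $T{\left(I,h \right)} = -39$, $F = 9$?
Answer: $245895$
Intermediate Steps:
$A{\left(G \right)} = 0$
$\left(-2573 - 3732\right) \left(A{\left(50 \right)} + T{\left(F,25 \right)}\right) = \left(-2573 - 3732\right) \left(0 - 39\right) = \left(-6305\right) \left(-39\right) = 245895$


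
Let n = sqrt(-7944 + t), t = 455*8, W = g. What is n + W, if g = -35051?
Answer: -35051 + 4*I*sqrt(269) ≈ -35051.0 + 65.605*I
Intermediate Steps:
W = -35051
t = 3640
n = 4*I*sqrt(269) (n = sqrt(-7944 + 3640) = sqrt(-4304) = 4*I*sqrt(269) ≈ 65.605*I)
n + W = 4*I*sqrt(269) - 35051 = -35051 + 4*I*sqrt(269)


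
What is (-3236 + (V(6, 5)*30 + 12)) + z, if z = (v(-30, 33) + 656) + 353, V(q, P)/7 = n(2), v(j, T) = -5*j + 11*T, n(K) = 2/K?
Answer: -1492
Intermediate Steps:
V(q, P) = 7 (V(q, P) = 7*(2/2) = 7*(2*(1/2)) = 7*1 = 7)
z = 1522 (z = ((-5*(-30) + 11*33) + 656) + 353 = ((150 + 363) + 656) + 353 = (513 + 656) + 353 = 1169 + 353 = 1522)
(-3236 + (V(6, 5)*30 + 12)) + z = (-3236 + (7*30 + 12)) + 1522 = (-3236 + (210 + 12)) + 1522 = (-3236 + 222) + 1522 = -3014 + 1522 = -1492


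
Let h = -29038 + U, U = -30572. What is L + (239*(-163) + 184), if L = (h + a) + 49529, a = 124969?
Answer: 76115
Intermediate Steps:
h = -59610 (h = -29038 - 30572 = -59610)
L = 114888 (L = (-59610 + 124969) + 49529 = 65359 + 49529 = 114888)
L + (239*(-163) + 184) = 114888 + (239*(-163) + 184) = 114888 + (-38957 + 184) = 114888 - 38773 = 76115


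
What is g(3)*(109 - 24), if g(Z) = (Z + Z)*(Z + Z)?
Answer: 3060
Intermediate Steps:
g(Z) = 4*Z² (g(Z) = (2*Z)*(2*Z) = 4*Z²)
g(3)*(109 - 24) = (4*3²)*(109 - 24) = (4*9)*85 = 36*85 = 3060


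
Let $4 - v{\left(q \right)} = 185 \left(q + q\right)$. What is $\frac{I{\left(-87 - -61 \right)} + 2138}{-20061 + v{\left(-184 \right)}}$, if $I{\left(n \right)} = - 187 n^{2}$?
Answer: $- \frac{124274}{48023} \approx -2.5878$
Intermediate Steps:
$v{\left(q \right)} = 4 - 370 q$ ($v{\left(q \right)} = 4 - 185 \left(q + q\right) = 4 - 185 \cdot 2 q = 4 - 370 q$)
$\frac{I{\left(-87 - -61 \right)} + 2138}{-20061 + v{\left(-184 \right)}} = \frac{- 187 \left(-87 - -61\right)^{2} + 2138}{-20061 + \left(4 - -68080\right)} = \frac{- 187 \left(-87 + 61\right)^{2} + 2138}{-20061 + \left(4 + 68080\right)} = \frac{- 187 \left(-26\right)^{2} + 2138}{-20061 + 68084} = \frac{\left(-187\right) 676 + 2138}{48023} = \left(-126412 + 2138\right) \frac{1}{48023} = \left(-124274\right) \frac{1}{48023} = - \frac{124274}{48023}$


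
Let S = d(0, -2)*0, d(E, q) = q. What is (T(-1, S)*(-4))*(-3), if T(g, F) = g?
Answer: -12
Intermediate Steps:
S = 0 (S = -2*0 = 0)
(T(-1, S)*(-4))*(-3) = -1*(-4)*(-3) = 4*(-3) = -12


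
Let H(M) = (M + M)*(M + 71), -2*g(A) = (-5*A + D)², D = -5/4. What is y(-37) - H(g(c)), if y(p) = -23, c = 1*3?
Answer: -8263201/512 ≈ -16139.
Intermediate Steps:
c = 3
D = -5/4 (D = -5*¼ = -5/4 ≈ -1.2500)
g(A) = -(-5/4 - 5*A)²/2 (g(A) = -(-5*A - 5/4)²/2 = -(-5/4 - 5*A)²/2)
H(M) = 2*M*(71 + M) (H(M) = (2*M)*(71 + M) = 2*M*(71 + M))
y(-37) - H(g(c)) = -23 - 2*(-25*(1 + 4*3)²/32)*(71 - 25*(1 + 4*3)²/32) = -23 - 2*(-25*(1 + 12)²/32)*(71 - 25*(1 + 12)²/32) = -23 - 2*(-25/32*13²)*(71 - 25/32*13²) = -23 - 2*(-25/32*169)*(71 - 25/32*169) = -23 - 2*(-4225)*(71 - 4225/32)/32 = -23 - 2*(-4225)*(-1953)/(32*32) = -23 - 1*8251425/512 = -23 - 8251425/512 = -8263201/512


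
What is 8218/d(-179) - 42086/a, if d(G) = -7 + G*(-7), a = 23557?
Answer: 10082305/2096573 ≈ 4.8089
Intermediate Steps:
d(G) = -7 - 7*G
8218/d(-179) - 42086/a = 8218/(-7 - 7*(-179)) - 42086/23557 = 8218/(-7 + 1253) - 42086*1/23557 = 8218/1246 - 42086/23557 = 8218*(1/1246) - 42086/23557 = 587/89 - 42086/23557 = 10082305/2096573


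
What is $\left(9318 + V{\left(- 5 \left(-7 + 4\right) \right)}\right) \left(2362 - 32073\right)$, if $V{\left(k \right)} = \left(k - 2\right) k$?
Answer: $-282640743$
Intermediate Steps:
$V{\left(k \right)} = k \left(-2 + k\right)$ ($V{\left(k \right)} = \left(-2 + k\right) k = k \left(-2 + k\right)$)
$\left(9318 + V{\left(- 5 \left(-7 + 4\right) \right)}\right) \left(2362 - 32073\right) = \left(9318 + - 5 \left(-7 + 4\right) \left(-2 - 5 \left(-7 + 4\right)\right)\right) \left(2362 - 32073\right) = \left(9318 + \left(-5\right) \left(-3\right) \left(-2 - -15\right)\right) \left(2362 - 32073\right) = \left(9318 + 15 \left(-2 + 15\right)\right) \left(2362 - 32073\right) = \left(9318 + 15 \cdot 13\right) \left(-29711\right) = \left(9318 + 195\right) \left(-29711\right) = 9513 \left(-29711\right) = -282640743$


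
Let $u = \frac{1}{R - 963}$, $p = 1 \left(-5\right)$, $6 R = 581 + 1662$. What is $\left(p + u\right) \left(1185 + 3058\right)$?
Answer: $- \frac{75020483}{3535} \approx -21222.0$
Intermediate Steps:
$R = \frac{2243}{6}$ ($R = \frac{581 + 1662}{6} = \frac{1}{6} \cdot 2243 = \frac{2243}{6} \approx 373.83$)
$p = -5$
$u = - \frac{6}{3535}$ ($u = \frac{1}{\frac{2243}{6} - 963} = \frac{1}{- \frac{3535}{6}} = - \frac{6}{3535} \approx -0.0016973$)
$\left(p + u\right) \left(1185 + 3058\right) = \left(-5 - \frac{6}{3535}\right) \left(1185 + 3058\right) = \left(- \frac{17681}{3535}\right) 4243 = - \frac{75020483}{3535}$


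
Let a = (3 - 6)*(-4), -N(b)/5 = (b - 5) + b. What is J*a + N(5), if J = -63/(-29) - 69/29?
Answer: -797/29 ≈ -27.483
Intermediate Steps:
N(b) = 25 - 10*b (N(b) = -5*((b - 5) + b) = -5*((-5 + b) + b) = -5*(-5 + 2*b) = 25 - 10*b)
a = 12 (a = -3*(-4) = 12)
J = -6/29 (J = -63*(-1/29) - 69*1/29 = 63/29 - 69/29 = -6/29 ≈ -0.20690)
J*a + N(5) = -6/29*12 + (25 - 10*5) = -72/29 + (25 - 50) = -72/29 - 25 = -797/29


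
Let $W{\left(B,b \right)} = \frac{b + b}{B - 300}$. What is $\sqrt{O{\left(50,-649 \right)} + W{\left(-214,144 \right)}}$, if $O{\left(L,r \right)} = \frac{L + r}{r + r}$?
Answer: $\frac{i \sqrt{10997996834}}{333586} \approx 0.31438 i$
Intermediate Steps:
$W{\left(B,b \right)} = \frac{2 b}{-300 + B}$
$O{\left(L,r \right)} = \frac{L + r}{2 r}$
$\sqrt{O{\left(50,-649 \right)} + W{\left(-214,144 \right)}} = \sqrt{\frac{50 - 649}{2 \left(-649\right)} + 2 \cdot 144 \frac{1}{-300 - 214}} = \sqrt{\frac{1}{2} \left(- \frac{1}{649}\right) \left(-599\right) + 2 \cdot 144 \frac{1}{-514}} = \sqrt{\frac{599}{1298} + 2 \cdot 144 \left(- \frac{1}{514}\right)} = \sqrt{\frac{599}{1298} - \frac{144}{257}} = \sqrt{- \frac{32969}{333586}} = \frac{i \sqrt{10997996834}}{333586}$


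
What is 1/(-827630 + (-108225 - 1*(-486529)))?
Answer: -1/449326 ≈ -2.2256e-6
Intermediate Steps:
1/(-827630 + (-108225 - 1*(-486529))) = 1/(-827630 + (-108225 + 486529)) = 1/(-827630 + 378304) = 1/(-449326) = -1/449326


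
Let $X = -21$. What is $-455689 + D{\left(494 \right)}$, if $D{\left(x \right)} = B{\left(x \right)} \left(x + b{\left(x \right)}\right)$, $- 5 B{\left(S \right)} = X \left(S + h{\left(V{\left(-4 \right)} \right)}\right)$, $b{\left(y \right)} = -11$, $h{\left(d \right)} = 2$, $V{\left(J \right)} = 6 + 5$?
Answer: $\frac{2752483}{5} \approx 5.505 \cdot 10^{5}$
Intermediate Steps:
$V{\left(J \right)} = 11$
$B{\left(S \right)} = \frac{42}{5} + \frac{21 S}{5}$ ($B{\left(S \right)} = - \frac{\left(-21\right) \left(S + 2\right)}{5} = - \frac{\left(-21\right) \left(2 + S\right)}{5} = - \frac{-42 - 21 S}{5} = \frac{42}{5} + \frac{21 S}{5}$)
$D{\left(x \right)} = \left(-11 + x\right) \left(\frac{42}{5} + \frac{21 x}{5}\right)$ ($D{\left(x \right)} = \left(\frac{42}{5} + \frac{21 x}{5}\right) \left(x - 11\right) = \left(\frac{42}{5} + \frac{21 x}{5}\right) \left(-11 + x\right) = \left(-11 + x\right) \left(\frac{42}{5} + \frac{21 x}{5}\right)$)
$-455689 + D{\left(494 \right)} = -455689 + \frac{21 \left(-11 + 494\right) \left(2 + 494\right)}{5} = -455689 + \frac{21}{5} \cdot 483 \cdot 496 = -455689 + \frac{5030928}{5} = \frac{2752483}{5}$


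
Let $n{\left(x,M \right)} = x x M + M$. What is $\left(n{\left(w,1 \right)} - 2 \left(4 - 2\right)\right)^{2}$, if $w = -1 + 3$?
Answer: $1$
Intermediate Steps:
$w = 2$
$n{\left(x,M \right)} = M + M x^{2}$ ($n{\left(x,M \right)} = x^{2} M + M = M x^{2} + M = M + M x^{2}$)
$\left(n{\left(w,1 \right)} - 2 \left(4 - 2\right)\right)^{2} = \left(1 \left(1 + 2^{2}\right) - 2 \left(4 - 2\right)\right)^{2} = \left(1 \left(1 + 4\right) - 4\right)^{2} = \left(1 \cdot 5 - 4\right)^{2} = \left(5 - 4\right)^{2} = 1^{2} = 1$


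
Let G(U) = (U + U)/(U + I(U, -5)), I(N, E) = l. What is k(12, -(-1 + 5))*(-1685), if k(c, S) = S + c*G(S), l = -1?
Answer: -25612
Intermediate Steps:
I(N, E) = -1
G(U) = 2*U/(-1 + U) (G(U) = (U + U)/(U - 1) = (2*U)/(-1 + U) = 2*U/(-1 + U))
k(c, S) = S + 2*S*c/(-1 + S) (k(c, S) = S + c*(2*S/(-1 + S)) = S + 2*S*c/(-1 + S))
k(12, -(-1 + 5))*(-1685) = ((-(-1 + 5))*(-1 - (-1 + 5) + 2*12)/(-1 - (-1 + 5)))*(-1685) = ((-1*4)*(-1 - 1*4 + 24)/(-1 - 1*4))*(-1685) = -4*(-1 - 4 + 24)/(-1 - 4)*(-1685) = -4*19/(-5)*(-1685) = -4*(-⅕)*19*(-1685) = (76/5)*(-1685) = -25612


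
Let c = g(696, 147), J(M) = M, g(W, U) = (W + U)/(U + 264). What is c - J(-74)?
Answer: 10419/137 ≈ 76.051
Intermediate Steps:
g(W, U) = (U + W)/(264 + U)
c = 281/137 (c = (147 + 696)/(264 + 147) = 843/411 = (1/411)*843 = 281/137 ≈ 2.0511)
c - J(-74) = 281/137 - 1*(-74) = 281/137 + 74 = 10419/137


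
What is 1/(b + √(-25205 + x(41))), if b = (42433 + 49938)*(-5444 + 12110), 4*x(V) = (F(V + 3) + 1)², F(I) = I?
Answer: 2462980344/1516568043732688379 - 2*I*√98795/1516568043732688379 ≈ 1.624e-9 - 4.1451e-16*I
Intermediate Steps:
x(V) = (4 + V)²/4 (x(V) = ((V + 3) + 1)²/4 = ((3 + V) + 1)²/4 = (4 + V)²/4)
b = 615745086 (b = 92371*6666 = 615745086)
1/(b + √(-25205 + x(41))) = 1/(615745086 + √(-25205 + (4 + 41)²/4)) = 1/(615745086 + √(-25205 + (¼)*45²)) = 1/(615745086 + √(-25205 + (¼)*2025)) = 1/(615745086 + √(-25205 + 2025/4)) = 1/(615745086 + √(-98795/4)) = 1/(615745086 + I*√98795/2)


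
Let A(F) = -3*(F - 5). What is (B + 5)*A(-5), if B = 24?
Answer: 870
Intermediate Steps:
A(F) = 15 - 3*F (A(F) = -3*(-5 + F) = 15 - 3*F)
(B + 5)*A(-5) = (24 + 5)*(15 - 3*(-5)) = 29*(15 + 15) = 29*30 = 870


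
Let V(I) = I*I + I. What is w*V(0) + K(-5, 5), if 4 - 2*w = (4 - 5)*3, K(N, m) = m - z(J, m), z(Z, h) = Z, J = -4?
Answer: 9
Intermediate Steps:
K(N, m) = 4 + m (K(N, m) = m - 1*(-4) = m + 4 = 4 + m)
V(I) = I + I² (V(I) = I² + I = I + I²)
w = 7/2 (w = 2 - (4 - 5)*3/2 = 2 - (-1)*3/2 = 2 - ½*(-3) = 2 + 3/2 = 7/2 ≈ 3.5000)
w*V(0) + K(-5, 5) = 7*(0*(1 + 0))/2 + (4 + 5) = 7*(0*1)/2 + 9 = (7/2)*0 + 9 = 0 + 9 = 9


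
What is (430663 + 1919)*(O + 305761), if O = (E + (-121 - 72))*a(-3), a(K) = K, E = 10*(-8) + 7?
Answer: 132611905338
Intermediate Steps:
E = -73 (E = -80 + 7 = -73)
O = 798 (O = (-73 + (-121 - 72))*(-3) = (-73 - 193)*(-3) = -266*(-3) = 798)
(430663 + 1919)*(O + 305761) = (430663 + 1919)*(798 + 305761) = 432582*306559 = 132611905338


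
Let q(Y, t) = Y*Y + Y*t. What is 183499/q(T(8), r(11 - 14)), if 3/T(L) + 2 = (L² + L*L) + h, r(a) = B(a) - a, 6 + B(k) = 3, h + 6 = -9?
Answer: 251210131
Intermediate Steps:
h = -15 (h = -6 - 9 = -15)
B(k) = -3 (B(k) = -6 + 3 = -3)
r(a) = -3 - a
T(L) = 3/(-17 + 2*L²) (T(L) = 3/(-2 + ((L² + L*L) - 15)) = 3/(-2 + ((L² + L²) - 15)) = 3/(-2 + (2*L² - 15)) = 3/(-2 + (-15 + 2*L²)) = 3/(-17 + 2*L²))
q(Y, t) = Y² + Y*t
183499/q(T(8), r(11 - 14)) = 183499/(((3/(-17 + 2*8²))*(3/(-17 + 2*8²) + (-3 - (11 - 14))))) = 183499/(((3/(-17 + 2*64))*(3/(-17 + 2*64) + (-3 - 1*(-3))))) = 183499/(((3/(-17 + 128))*(3/(-17 + 128) + (-3 + 3)))) = 183499/(((3/111)*(3/111 + 0))) = 183499/(((3*(1/111))*(3*(1/111) + 0))) = 183499/(((1/37 + 0)/37)) = 183499/(((1/37)*(1/37))) = 183499/(1/1369) = 183499*1369 = 251210131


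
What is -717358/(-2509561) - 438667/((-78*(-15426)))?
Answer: -237716363563/3019574062908 ≈ -0.078725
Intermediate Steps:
-717358/(-2509561) - 438667/((-78*(-15426))) = -717358*(-1/2509561) - 438667/1203228 = 717358/2509561 - 438667*1/1203228 = 717358/2509561 - 438667/1203228 = -237716363563/3019574062908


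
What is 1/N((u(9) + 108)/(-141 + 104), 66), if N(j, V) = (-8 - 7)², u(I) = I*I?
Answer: 1/225 ≈ 0.0044444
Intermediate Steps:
u(I) = I²
N(j, V) = 225 (N(j, V) = (-15)² = 225)
1/N((u(9) + 108)/(-141 + 104), 66) = 1/225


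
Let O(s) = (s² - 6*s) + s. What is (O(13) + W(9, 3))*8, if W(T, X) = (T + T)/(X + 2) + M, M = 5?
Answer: 4504/5 ≈ 900.80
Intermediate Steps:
W(T, X) = 5 + 2*T/(2 + X) (W(T, X) = (T + T)/(X + 2) + 5 = (2*T)/(2 + X) + 5 = 2*T/(2 + X) + 5 = 5 + 2*T/(2 + X))
O(s) = s² - 5*s
(O(13) + W(9, 3))*8 = (13*(-5 + 13) + (10 + 2*9 + 5*3)/(2 + 3))*8 = (13*8 + (10 + 18 + 15)/5)*8 = (104 + (⅕)*43)*8 = (104 + 43/5)*8 = (563/5)*8 = 4504/5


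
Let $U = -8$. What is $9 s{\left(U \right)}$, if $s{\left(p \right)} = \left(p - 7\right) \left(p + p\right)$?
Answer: $2160$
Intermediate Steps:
$s{\left(p \right)} = 2 p \left(-7 + p\right)$ ($s{\left(p \right)} = \left(-7 + p\right) 2 p = 2 p \left(-7 + p\right)$)
$9 s{\left(U \right)} = 9 \cdot 2 \left(-8\right) \left(-7 - 8\right) = 9 \cdot 2 \left(-8\right) \left(-15\right) = 9 \cdot 240 = 2160$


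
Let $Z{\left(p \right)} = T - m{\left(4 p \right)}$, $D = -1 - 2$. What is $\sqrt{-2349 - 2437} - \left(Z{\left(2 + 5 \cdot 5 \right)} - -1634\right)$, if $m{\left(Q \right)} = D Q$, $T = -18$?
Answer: $-1940 + i \sqrt{4786} \approx -1940.0 + 69.181 i$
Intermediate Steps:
$D = -3$ ($D = -1 - 2 = -3$)
$m{\left(Q \right)} = - 3 Q$
$Z{\left(p \right)} = -18 + 12 p$ ($Z{\left(p \right)} = -18 - - 3 \cdot 4 p = -18 - - 12 p = -18 + 12 p$)
$\sqrt{-2349 - 2437} - \left(Z{\left(2 + 5 \cdot 5 \right)} - -1634\right) = \sqrt{-2349 - 2437} - \left(\left(-18 + 12 \left(2 + 5 \cdot 5\right)\right) - -1634\right) = \sqrt{-4786} - \left(\left(-18 + 12 \left(2 + 25\right)\right) + 1634\right) = i \sqrt{4786} - \left(\left(-18 + 12 \cdot 27\right) + 1634\right) = i \sqrt{4786} - \left(\left(-18 + 324\right) + 1634\right) = i \sqrt{4786} - \left(306 + 1634\right) = i \sqrt{4786} - 1940 = -1940 + i \sqrt{4786}$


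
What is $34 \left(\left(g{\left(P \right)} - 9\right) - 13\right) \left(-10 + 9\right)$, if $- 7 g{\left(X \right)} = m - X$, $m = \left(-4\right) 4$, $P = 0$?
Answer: $\frac{4692}{7} \approx 670.29$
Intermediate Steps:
$m = -16$
$g{\left(X \right)} = \frac{16}{7} + \frac{X}{7}$ ($g{\left(X \right)} = - \frac{-16 - X}{7} = \frac{16}{7} + \frac{X}{7}$)
$34 \left(\left(g{\left(P \right)} - 9\right) - 13\right) \left(-10 + 9\right) = 34 \left(\left(\left(\frac{16}{7} + \frac{1}{7} \cdot 0\right) - 9\right) - 13\right) \left(-10 + 9\right) = 34 \left(\left(\left(\frac{16}{7} + 0\right) - 9\right) - 13\right) \left(-1\right) = 34 \left(\left(\frac{16}{7} - 9\right) - 13\right) \left(-1\right) = 34 \left(- \frac{47}{7} - 13\right) \left(-1\right) = 34 \left(- \frac{138}{7}\right) \left(-1\right) = \left(- \frac{4692}{7}\right) \left(-1\right) = \frac{4692}{7}$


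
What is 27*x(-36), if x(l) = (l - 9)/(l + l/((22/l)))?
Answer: -1485/28 ≈ -53.036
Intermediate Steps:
x(l) = (-9 + l)/(l + l²/22) (x(l) = (-9 + l)/(l + l*(l/22)) = (-9 + l)/(l + l²/22))
27*x(-36) = 27*(22*(-9 - 36)/(-36*(22 - 36))) = 27*(22*(-1/36)*(-45)/(-14)) = 27*(22*(-1/36)*(-1/14)*(-45)) = 27*(-55/28) = -1485/28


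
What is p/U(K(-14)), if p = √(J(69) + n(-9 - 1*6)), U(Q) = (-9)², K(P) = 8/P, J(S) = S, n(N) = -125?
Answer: 2*I*√14/81 ≈ 0.092387*I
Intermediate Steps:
U(Q) = 81
p = 2*I*√14 (p = √(69 - 125) = √(-56) = 2*I*√14 ≈ 7.4833*I)
p/U(K(-14)) = (2*I*√14)/81 = (2*I*√14)*(1/81) = 2*I*√14/81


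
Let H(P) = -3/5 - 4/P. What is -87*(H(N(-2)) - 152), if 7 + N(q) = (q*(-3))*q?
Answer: 1259499/95 ≈ 13258.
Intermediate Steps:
N(q) = -7 - 3*q² (N(q) = -7 + (q*(-3))*q = -7 + (-3*q)*q = -7 - 3*q²)
H(P) = -⅗ - 4/P (H(P) = -3*⅕ - 4/P = -⅗ - 4/P)
-87*(H(N(-2)) - 152) = -87*((-⅗ - 4/(-7 - 3*(-2)²)) - 152) = -87*((-⅗ - 4/(-7 - 3*4)) - 152) = -87*((-⅗ - 4/(-7 - 12)) - 152) = -87*((-⅗ - 4/(-19)) - 152) = -87*((-⅗ - 4*(-1/19)) - 152) = -87*((-⅗ + 4/19) - 152) = -87*(-37/95 - 152) = -87*(-14477/95) = 1259499/95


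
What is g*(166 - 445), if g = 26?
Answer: -7254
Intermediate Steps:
g*(166 - 445) = 26*(166 - 445) = 26*(-279) = -7254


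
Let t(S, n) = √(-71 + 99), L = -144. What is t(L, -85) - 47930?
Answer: -47930 + 2*√7 ≈ -47925.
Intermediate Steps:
t(S, n) = 2*√7 (t(S, n) = √28 = 2*√7)
t(L, -85) - 47930 = 2*√7 - 47930 = -47930 + 2*√7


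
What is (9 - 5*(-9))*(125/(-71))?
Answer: -6750/71 ≈ -95.070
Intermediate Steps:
(9 - 5*(-9))*(125/(-71)) = (9 + 45)*(125*(-1/71)) = 54*(-125/71) = -6750/71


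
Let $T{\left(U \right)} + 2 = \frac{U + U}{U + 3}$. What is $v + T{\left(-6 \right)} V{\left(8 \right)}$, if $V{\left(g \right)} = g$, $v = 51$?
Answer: $67$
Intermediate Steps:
$T{\left(U \right)} = -2 + \frac{2 U}{3 + U}$ ($T{\left(U \right)} = -2 + \frac{U + U}{U + 3} = -2 + \frac{2 U}{3 + U}$)
$v + T{\left(-6 \right)} V{\left(8 \right)} = 51 + - \frac{6}{3 - 6} \cdot 8 = 51 + - \frac{6}{-3} \cdot 8 = 51 + \left(-6\right) \left(- \frac{1}{3}\right) 8 = 51 + 2 \cdot 8 = 51 + 16 = 67$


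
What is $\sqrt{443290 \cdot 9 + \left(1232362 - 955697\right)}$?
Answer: $5 \sqrt{170651} \approx 2065.5$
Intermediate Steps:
$\sqrt{443290 \cdot 9 + \left(1232362 - 955697\right)} = \sqrt{3989610 + 276665} = \sqrt{4266275} = 5 \sqrt{170651}$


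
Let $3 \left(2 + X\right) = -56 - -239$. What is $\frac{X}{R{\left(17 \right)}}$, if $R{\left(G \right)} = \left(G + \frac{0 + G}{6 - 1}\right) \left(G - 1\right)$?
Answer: $\frac{295}{1632} \approx 0.18076$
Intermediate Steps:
$X = 59$ ($X = -2 + \frac{-56 - -239}{3} = -2 + \frac{-56 + 239}{3} = -2 + \frac{1}{3} \cdot 183 = -2 + 61 = 59$)
$R{\left(G \right)} = \frac{6 G \left(-1 + G\right)}{5}$ ($R{\left(G \right)} = \left(G + \frac{G}{5}\right) \left(-1 + G\right) = \frac{6 G}{5} \left(-1 + G\right) = \frac{6 G \left(-1 + G\right)}{5}$)
$\frac{X}{R{\left(17 \right)}} = \frac{59}{\frac{6}{5} \cdot 17 \left(-1 + 17\right)} = \frac{59}{\frac{6}{5} \cdot 17 \cdot 16} = \frac{59}{\frac{1632}{5}} = 59 \cdot \frac{5}{1632} = \frac{295}{1632}$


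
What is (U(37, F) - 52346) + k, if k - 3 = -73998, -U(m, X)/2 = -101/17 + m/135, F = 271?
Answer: -289926583/2295 ≈ -1.2633e+5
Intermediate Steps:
U(m, X) = 202/17 - 2*m/135 (U(m, X) = -2*(-101/17 + m/135) = 202/17 - 2*m/135)
k = -73995 (k = 3 - 73998 = -73995)
(U(37, F) - 52346) + k = ((202/17 - 2/135*37) - 52346) - 73995 = ((202/17 - 74/135) - 52346) - 73995 = (26012/2295 - 52346) - 73995 = -120108058/2295 - 73995 = -289926583/2295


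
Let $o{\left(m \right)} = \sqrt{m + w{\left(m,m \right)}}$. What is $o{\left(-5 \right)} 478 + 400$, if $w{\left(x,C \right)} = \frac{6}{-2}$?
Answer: $400 + 956 i \sqrt{2} \approx 400.0 + 1352.0 i$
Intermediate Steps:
$w{\left(x,C \right)} = -3$ ($w{\left(x,C \right)} = 6 \left(- \frac{1}{2}\right) = -3$)
$o{\left(m \right)} = \sqrt{-3 + m}$ ($o{\left(m \right)} = \sqrt{m - 3} = \sqrt{-3 + m}$)
$o{\left(-5 \right)} 478 + 400 = \sqrt{-3 - 5} \cdot 478 + 400 = \sqrt{-8} \cdot 478 + 400 = 2 i \sqrt{2} \cdot 478 + 400 = 956 i \sqrt{2} + 400 = 400 + 956 i \sqrt{2}$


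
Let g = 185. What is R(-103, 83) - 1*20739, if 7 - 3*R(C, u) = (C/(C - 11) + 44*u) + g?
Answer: -7529461/342 ≈ -22016.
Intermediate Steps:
R(C, u) = -178/3 - 44*u/3 - C/(3*(-11 + C)) (R(C, u) = 7/3 - ((C/(C - 11) + 44*u) + 185)/3 = 7/3 - ((C/(-11 + C) + 44*u) + 185)/3 = 7/3 - ((44*u + C/(-11 + C)) + 185)/3 = 7/3 - (185 + 44*u + C/(-11 + C))/3 = 7/3 + (-185/3 - 44*u/3 - C/(3*(-11 + C))) = -178/3 - 44*u/3 - C/(3*(-11 + C)))
R(-103, 83) - 1*20739 = (1958 - 179*(-103) + 484*83 - 44*(-103)*83)/(3*(-11 - 103)) - 1*20739 = (1/3)*(1958 + 18437 + 40172 + 376156)/(-114) - 20739 = (1/3)*(-1/114)*436723 - 20739 = -436723/342 - 20739 = -7529461/342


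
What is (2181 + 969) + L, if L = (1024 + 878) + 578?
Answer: 5630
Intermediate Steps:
L = 2480 (L = 1902 + 578 = 2480)
(2181 + 969) + L = (2181 + 969) + 2480 = 3150 + 2480 = 5630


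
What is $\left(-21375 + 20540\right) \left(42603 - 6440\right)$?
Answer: $-30196105$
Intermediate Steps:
$\left(-21375 + 20540\right) \left(42603 - 6440\right) = \left(-835\right) 36163 = -30196105$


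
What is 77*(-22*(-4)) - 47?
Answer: 6729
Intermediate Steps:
77*(-22*(-4)) - 47 = 77*88 - 47 = 6776 - 47 = 6729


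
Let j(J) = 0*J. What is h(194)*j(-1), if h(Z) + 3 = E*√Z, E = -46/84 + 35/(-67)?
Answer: 0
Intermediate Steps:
j(J) = 0
E = -3011/2814 (E = -46*1/84 + 35*(-1/67) = -23/42 - 35/67 = -3011/2814 ≈ -1.0700)
h(Z) = -3 - 3011*√Z/2814
h(194)*j(-1) = (-3 - 3011*√194/2814)*0 = 0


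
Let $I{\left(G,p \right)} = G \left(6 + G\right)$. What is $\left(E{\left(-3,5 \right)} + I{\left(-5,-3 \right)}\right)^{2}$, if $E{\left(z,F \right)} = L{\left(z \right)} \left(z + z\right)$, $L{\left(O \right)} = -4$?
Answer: $361$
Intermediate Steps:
$E{\left(z,F \right)} = - 8 z$ ($E{\left(z,F \right)} = - 4 \left(z + z\right) = - 4 \cdot 2 z = - 8 z$)
$\left(E{\left(-3,5 \right)} + I{\left(-5,-3 \right)}\right)^{2} = \left(\left(-8\right) \left(-3\right) - 5 \left(6 - 5\right)\right)^{2} = \left(24 - 5\right)^{2} = 19^{2} = 361$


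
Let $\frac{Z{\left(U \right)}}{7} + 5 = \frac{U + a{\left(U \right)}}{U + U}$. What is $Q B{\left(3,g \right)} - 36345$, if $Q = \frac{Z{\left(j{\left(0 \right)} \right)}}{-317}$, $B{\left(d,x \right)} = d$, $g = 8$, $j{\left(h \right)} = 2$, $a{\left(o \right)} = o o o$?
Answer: $- \frac{23042625}{634} \approx -36345.0$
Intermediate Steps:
$a{\left(o \right)} = o^{3}$ ($a{\left(o \right)} = o^{2} o = o^{3}$)
$Z{\left(U \right)} = -35 + \frac{7 \left(U + U^{3}\right)}{2 U}$ ($Z{\left(U \right)} = -35 + 7 \frac{U + U^{3}}{U + U} = -35 + 7 \frac{U + U^{3}}{2 U} = -35 + \frac{7 \left(U + U^{3}\right)}{2 U}$)
$Q = \frac{35}{634}$ ($Q = \frac{- \frac{63}{2} + \frac{7 \cdot 2^{2}}{2}}{-317} = \left(- \frac{63}{2} + \frac{7}{2} \cdot 4\right) \left(- \frac{1}{317}\right) = \left(- \frac{63}{2} + 14\right) \left(- \frac{1}{317}\right) = \left(- \frac{35}{2}\right) \left(- \frac{1}{317}\right) = \frac{35}{634} \approx 0.055205$)
$Q B{\left(3,g \right)} - 36345 = \frac{35}{634} \cdot 3 - 36345 = \frac{105}{634} - 36345 = - \frac{23042625}{634}$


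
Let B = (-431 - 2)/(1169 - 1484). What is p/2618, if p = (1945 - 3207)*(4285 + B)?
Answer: -50116544/24255 ≈ -2066.2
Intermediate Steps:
B = 433/315 (B = -433/(-315) = -433*(-1/315) = 433/315 ≈ 1.3746)
p = -1703962496/315 (p = (1945 - 3207)*(4285 + 433/315) = -1262*1350208/315 = -1703962496/315 ≈ -5.4094e+6)
p/2618 = -1703962496/315/2618 = -1703962496/315*1/2618 = -50116544/24255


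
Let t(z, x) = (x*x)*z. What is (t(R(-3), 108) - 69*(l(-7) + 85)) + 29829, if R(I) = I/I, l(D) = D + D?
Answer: 36594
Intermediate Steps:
l(D) = 2*D
R(I) = 1
t(z, x) = z*x² (t(z, x) = x²*z = z*x²)
(t(R(-3), 108) - 69*(l(-7) + 85)) + 29829 = (1*108² - 69*(2*(-7) + 85)) + 29829 = (1*11664 - 69*(-14 + 85)) + 29829 = (11664 - 69*71) + 29829 = (11664 - 4899) + 29829 = 6765 + 29829 = 36594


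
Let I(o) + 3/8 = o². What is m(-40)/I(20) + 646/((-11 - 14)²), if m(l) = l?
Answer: 1865262/1998125 ≈ 0.93351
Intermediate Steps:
I(o) = -3/8 + o²
m(-40)/I(20) + 646/((-11 - 14)²) = -40/(-3/8 + 20²) + 646/((-11 - 14)²) = -40/(-3/8 + 400) + 646/((-25)²) = -40/3197/8 + 646/625 = -40*8/3197 + 646*(1/625) = -320/3197 + 646/625 = 1865262/1998125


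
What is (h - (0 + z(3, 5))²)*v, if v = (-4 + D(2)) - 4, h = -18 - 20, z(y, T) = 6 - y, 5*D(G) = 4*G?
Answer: 1504/5 ≈ 300.80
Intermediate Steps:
D(G) = 4*G/5 (D(G) = (4*G)/5 = 4*G/5)
h = -38
v = -32/5 (v = (-4 + (⅘)*2) - 4 = (-4 + 8/5) - 4 = -12/5 - 4 = -32/5 ≈ -6.4000)
(h - (0 + z(3, 5))²)*v = (-38 - (0 + (6 - 1*3))²)*(-32/5) = (-38 - (0 + (6 - 3))²)*(-32/5) = (-38 - (0 + 3)²)*(-32/5) = (-38 - 1*3²)*(-32/5) = (-38 - 1*9)*(-32/5) = (-38 - 9)*(-32/5) = -47*(-32/5) = 1504/5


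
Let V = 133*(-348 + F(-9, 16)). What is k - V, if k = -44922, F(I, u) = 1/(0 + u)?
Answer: 21659/16 ≈ 1353.7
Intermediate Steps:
F(I, u) = 1/u
V = -740411/16 (V = 133*(-348 + 1/16) = 133*(-5567/16) = -740411/16 ≈ -46276.)
k - V = -44922 - 1*(-740411/16) = -44922 + 740411/16 = 21659/16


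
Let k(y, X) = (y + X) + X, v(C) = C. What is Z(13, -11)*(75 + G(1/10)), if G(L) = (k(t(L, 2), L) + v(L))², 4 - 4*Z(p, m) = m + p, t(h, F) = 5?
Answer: 10309/200 ≈ 51.545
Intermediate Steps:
Z(p, m) = 1 - m/4 - p/4 (Z(p, m) = 1 - (m + p)/4 = 1 + (-m/4 - p/4) = 1 - m/4 - p/4)
k(y, X) = y + 2*X (k(y, X) = (X + y) + X = y + 2*X)
G(L) = (5 + 3*L)² (G(L) = ((5 + 2*L) + L)² = (5 + 3*L)²)
Z(13, -11)*(75 + G(1/10)) = (1 - ¼*(-11) - ¼*13)*(75 + (5 + 3/10)²) = (1 + 11/4 - 13/4)*(75 + (5 + 3*(⅒))²) = (75 + (5 + 3/10)²)/2 = (75 + (53/10)²)/2 = (75 + 2809/100)/2 = (½)*(10309/100) = 10309/200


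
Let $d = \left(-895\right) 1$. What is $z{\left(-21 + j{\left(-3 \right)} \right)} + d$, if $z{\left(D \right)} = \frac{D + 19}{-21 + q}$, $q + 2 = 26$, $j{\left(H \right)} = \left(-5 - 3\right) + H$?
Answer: $- \frac{2698}{3} \approx -899.33$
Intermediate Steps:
$j{\left(H \right)} = -8 + H$
$q = 24$ ($q = -2 + 26 = 24$)
$z{\left(D \right)} = \frac{19}{3} + \frac{D}{3}$ ($z{\left(D \right)} = \frac{D + 19}{-21 + 24} = \frac{19 + D}{3} = \left(19 + D\right) \frac{1}{3} = \frac{19}{3} + \frac{D}{3}$)
$d = -895$
$z{\left(-21 + j{\left(-3 \right)} \right)} + d = \left(\frac{19}{3} + \frac{-21 - 11}{3}\right) - 895 = \left(\frac{19}{3} + \frac{1}{3} \left(-32\right)\right) - 895 = \left(\frac{19}{3} - \frac{32}{3}\right) - 895 = - \frac{13}{3} - 895 = - \frac{2698}{3}$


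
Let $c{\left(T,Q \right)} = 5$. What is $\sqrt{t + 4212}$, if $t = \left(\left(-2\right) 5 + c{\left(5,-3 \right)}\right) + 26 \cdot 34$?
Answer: $\sqrt{5091} \approx 71.351$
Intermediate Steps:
$t = 879$ ($t = \left(\left(-2\right) 5 + 5\right) + 26 \cdot 34 = \left(-10 + 5\right) + 884 = -5 + 884 = 879$)
$\sqrt{t + 4212} = \sqrt{879 + 4212} = \sqrt{5091}$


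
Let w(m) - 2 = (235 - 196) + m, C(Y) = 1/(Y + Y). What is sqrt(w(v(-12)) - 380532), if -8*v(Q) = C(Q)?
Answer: I*sqrt(219162813)/24 ≈ 616.84*I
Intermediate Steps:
C(Y) = 1/(2*Y)
v(Q) = -1/(16*Q)
w(m) = 41 + m (w(m) = 2 + ((235 - 196) + m) = 2 + (39 + m) = 41 + m)
sqrt(w(v(-12)) - 380532) = sqrt((41 - 1/16/(-12)) - 380532) = sqrt((41 - 1/16*(-1/12)) - 380532) = sqrt((41 + 1/192) - 380532) = sqrt(7873/192 - 380532) = sqrt(-73054271/192) = I*sqrt(219162813)/24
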